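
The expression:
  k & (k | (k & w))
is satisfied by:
  {k: True}


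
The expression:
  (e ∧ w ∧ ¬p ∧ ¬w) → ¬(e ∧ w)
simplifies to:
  True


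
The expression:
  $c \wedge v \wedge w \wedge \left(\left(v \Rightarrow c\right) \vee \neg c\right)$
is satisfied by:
  {c: True, w: True, v: True}


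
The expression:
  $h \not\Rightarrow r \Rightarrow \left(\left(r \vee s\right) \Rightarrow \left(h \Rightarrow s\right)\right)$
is always true.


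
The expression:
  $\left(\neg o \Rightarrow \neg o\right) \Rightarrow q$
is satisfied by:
  {q: True}


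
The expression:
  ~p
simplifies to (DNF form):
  ~p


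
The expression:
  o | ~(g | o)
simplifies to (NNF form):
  o | ~g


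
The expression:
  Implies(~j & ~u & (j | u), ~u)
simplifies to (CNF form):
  True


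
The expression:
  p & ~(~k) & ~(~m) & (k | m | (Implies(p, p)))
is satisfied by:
  {m: True, p: True, k: True}


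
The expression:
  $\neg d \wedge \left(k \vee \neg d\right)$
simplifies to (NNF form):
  $\neg d$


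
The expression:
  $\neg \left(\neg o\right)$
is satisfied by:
  {o: True}


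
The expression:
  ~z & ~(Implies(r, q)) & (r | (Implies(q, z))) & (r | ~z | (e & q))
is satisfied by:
  {r: True, q: False, z: False}


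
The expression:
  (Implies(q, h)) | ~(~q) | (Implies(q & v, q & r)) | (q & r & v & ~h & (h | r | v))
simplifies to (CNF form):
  True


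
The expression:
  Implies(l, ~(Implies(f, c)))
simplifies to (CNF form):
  (f | ~l) & (~c | ~l)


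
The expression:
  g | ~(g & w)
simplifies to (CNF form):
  True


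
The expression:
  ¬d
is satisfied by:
  {d: False}


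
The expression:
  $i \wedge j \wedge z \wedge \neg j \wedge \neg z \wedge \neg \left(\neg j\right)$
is never true.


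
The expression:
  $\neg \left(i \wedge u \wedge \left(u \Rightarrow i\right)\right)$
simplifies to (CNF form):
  $\neg i \vee \neg u$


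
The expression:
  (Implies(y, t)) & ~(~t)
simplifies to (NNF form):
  t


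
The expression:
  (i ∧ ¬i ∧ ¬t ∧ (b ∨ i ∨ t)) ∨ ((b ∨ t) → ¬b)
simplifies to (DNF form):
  ¬b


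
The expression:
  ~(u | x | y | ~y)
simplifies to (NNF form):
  False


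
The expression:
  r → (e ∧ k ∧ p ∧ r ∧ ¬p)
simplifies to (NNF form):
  ¬r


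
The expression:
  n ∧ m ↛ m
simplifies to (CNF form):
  False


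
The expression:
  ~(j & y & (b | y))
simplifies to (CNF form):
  ~j | ~y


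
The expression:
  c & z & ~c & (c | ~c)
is never true.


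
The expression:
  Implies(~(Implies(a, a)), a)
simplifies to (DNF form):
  True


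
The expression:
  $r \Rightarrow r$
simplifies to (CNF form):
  $\text{True}$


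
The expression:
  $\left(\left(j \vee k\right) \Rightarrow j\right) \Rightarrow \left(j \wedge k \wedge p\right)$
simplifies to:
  $k \wedge \left(p \vee \neg j\right)$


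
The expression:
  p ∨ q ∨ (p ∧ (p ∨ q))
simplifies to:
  p ∨ q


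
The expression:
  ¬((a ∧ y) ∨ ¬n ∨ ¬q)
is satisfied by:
  {q: True, n: True, y: False, a: False}
  {a: True, q: True, n: True, y: False}
  {y: True, q: True, n: True, a: False}


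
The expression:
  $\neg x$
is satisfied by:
  {x: False}


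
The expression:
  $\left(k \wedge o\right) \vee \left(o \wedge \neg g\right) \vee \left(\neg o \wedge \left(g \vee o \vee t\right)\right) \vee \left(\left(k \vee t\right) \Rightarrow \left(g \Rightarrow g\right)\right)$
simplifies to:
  $\text{True}$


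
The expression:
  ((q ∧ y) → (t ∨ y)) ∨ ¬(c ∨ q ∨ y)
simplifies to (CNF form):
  True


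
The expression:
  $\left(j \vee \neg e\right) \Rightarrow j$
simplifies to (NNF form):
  $e \vee j$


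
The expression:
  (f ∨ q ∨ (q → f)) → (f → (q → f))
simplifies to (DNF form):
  True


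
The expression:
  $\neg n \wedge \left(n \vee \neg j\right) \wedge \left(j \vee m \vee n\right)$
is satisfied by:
  {m: True, n: False, j: False}


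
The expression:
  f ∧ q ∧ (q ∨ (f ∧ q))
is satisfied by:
  {f: True, q: True}


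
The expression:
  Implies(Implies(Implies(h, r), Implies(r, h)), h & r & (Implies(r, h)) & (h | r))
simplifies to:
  r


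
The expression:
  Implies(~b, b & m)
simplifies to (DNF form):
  b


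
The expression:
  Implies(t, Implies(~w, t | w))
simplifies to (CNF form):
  True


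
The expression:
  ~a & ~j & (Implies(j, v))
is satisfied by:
  {j: False, a: False}


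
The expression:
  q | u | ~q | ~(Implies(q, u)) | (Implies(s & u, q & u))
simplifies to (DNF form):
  True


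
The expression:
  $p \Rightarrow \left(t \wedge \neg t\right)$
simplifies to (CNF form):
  $\neg p$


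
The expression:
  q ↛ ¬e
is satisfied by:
  {e: True, q: True}


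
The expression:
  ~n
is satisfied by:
  {n: False}


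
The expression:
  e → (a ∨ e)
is always true.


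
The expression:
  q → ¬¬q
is always true.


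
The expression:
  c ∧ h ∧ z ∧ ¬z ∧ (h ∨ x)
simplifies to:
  False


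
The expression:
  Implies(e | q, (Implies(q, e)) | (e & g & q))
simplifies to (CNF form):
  e | ~q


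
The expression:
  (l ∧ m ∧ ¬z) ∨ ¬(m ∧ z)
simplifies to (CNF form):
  ¬m ∨ ¬z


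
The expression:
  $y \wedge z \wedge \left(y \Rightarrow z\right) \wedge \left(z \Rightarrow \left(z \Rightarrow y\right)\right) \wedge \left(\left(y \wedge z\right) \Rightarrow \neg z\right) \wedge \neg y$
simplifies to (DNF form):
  $\text{False}$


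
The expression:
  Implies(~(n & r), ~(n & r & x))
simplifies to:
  True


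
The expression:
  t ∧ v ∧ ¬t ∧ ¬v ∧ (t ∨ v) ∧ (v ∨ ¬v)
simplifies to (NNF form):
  False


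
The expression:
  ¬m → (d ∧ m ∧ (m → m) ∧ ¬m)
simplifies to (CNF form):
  m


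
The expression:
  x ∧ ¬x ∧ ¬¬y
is never true.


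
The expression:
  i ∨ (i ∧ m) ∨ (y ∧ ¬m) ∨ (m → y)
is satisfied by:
  {i: True, y: True, m: False}
  {i: True, m: False, y: False}
  {y: True, m: False, i: False}
  {y: False, m: False, i: False}
  {i: True, y: True, m: True}
  {i: True, m: True, y: False}
  {y: True, m: True, i: False}


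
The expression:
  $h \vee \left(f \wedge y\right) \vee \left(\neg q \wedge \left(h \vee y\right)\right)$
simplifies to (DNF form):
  $h \vee \left(f \wedge y\right) \vee \left(y \wedge \neg q\right)$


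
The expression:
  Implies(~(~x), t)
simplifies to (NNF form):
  t | ~x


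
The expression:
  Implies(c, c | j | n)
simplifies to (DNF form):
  True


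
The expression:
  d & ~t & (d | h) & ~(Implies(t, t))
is never true.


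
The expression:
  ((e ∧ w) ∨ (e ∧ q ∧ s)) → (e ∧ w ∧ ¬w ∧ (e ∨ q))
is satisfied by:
  {s: False, w: False, e: False, q: False}
  {q: True, s: False, w: False, e: False}
  {s: True, q: False, w: False, e: False}
  {q: True, s: True, w: False, e: False}
  {w: True, q: False, s: False, e: False}
  {q: True, w: True, s: False, e: False}
  {w: True, s: True, q: False, e: False}
  {q: True, w: True, s: True, e: False}
  {e: True, q: False, s: False, w: False}
  {e: True, q: True, s: False, w: False}
  {e: True, s: True, q: False, w: False}


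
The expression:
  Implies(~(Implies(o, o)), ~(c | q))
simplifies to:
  True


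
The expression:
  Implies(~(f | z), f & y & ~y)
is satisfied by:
  {z: True, f: True}
  {z: True, f: False}
  {f: True, z: False}


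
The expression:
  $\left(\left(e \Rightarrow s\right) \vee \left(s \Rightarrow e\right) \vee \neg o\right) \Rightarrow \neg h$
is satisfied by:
  {h: False}


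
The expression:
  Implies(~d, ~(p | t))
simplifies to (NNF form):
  d | (~p & ~t)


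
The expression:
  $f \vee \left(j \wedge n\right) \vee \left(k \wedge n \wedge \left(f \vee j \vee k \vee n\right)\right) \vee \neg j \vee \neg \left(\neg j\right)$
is always true.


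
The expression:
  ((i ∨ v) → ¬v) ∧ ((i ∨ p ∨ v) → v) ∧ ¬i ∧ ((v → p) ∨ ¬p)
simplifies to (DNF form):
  ¬i ∧ ¬p ∧ ¬v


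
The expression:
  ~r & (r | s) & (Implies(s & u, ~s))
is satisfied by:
  {s: True, u: False, r: False}


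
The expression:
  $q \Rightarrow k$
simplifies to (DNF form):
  $k \vee \neg q$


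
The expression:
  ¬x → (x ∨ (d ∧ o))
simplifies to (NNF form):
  x ∨ (d ∧ o)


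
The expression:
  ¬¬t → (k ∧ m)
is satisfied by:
  {k: True, m: True, t: False}
  {k: True, m: False, t: False}
  {m: True, k: False, t: False}
  {k: False, m: False, t: False}
  {k: True, t: True, m: True}


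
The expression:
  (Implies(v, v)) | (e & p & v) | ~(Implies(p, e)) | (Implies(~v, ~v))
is always true.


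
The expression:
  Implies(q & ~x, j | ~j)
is always true.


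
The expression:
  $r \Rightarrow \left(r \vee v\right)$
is always true.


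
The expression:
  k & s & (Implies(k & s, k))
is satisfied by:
  {s: True, k: True}


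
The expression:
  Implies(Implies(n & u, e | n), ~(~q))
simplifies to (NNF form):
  q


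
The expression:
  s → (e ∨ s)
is always true.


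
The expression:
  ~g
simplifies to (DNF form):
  ~g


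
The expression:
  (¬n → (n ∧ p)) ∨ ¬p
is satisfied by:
  {n: True, p: False}
  {p: False, n: False}
  {p: True, n: True}


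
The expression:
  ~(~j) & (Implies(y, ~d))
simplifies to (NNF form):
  j & (~d | ~y)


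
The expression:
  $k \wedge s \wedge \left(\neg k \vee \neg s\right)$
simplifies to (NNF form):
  $\text{False}$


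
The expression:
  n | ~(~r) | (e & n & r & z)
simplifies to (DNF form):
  n | r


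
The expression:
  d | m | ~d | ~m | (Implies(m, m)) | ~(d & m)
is always true.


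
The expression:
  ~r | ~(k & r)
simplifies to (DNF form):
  ~k | ~r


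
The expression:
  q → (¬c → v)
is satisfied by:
  {c: True, v: True, q: False}
  {c: True, v: False, q: False}
  {v: True, c: False, q: False}
  {c: False, v: False, q: False}
  {q: True, c: True, v: True}
  {q: True, c: True, v: False}
  {q: True, v: True, c: False}


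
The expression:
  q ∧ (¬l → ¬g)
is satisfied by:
  {l: True, q: True, g: False}
  {q: True, g: False, l: False}
  {l: True, g: True, q: True}


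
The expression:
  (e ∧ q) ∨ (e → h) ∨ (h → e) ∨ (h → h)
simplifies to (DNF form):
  True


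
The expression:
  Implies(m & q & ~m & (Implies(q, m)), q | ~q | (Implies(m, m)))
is always true.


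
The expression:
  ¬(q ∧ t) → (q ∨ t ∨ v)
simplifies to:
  q ∨ t ∨ v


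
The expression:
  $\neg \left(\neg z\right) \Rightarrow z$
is always true.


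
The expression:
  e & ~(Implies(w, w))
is never true.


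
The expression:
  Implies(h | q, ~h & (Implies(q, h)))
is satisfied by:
  {q: False, h: False}


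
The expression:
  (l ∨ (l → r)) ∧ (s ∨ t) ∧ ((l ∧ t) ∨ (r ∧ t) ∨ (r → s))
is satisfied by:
  {t: True, s: True}
  {t: True, s: False}
  {s: True, t: False}


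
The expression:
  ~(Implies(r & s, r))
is never true.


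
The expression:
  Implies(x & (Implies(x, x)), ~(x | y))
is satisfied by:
  {x: False}


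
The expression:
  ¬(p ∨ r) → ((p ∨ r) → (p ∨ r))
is always true.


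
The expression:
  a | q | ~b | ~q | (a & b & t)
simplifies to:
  True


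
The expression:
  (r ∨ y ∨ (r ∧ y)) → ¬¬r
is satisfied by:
  {r: True, y: False}
  {y: False, r: False}
  {y: True, r: True}


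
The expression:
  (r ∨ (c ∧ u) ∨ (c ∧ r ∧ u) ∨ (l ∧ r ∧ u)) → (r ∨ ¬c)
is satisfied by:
  {r: True, u: False, c: False}
  {u: False, c: False, r: False}
  {r: True, c: True, u: False}
  {c: True, u: False, r: False}
  {r: True, u: True, c: False}
  {u: True, r: False, c: False}
  {r: True, c: True, u: True}


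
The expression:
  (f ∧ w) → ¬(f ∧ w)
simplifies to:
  ¬f ∨ ¬w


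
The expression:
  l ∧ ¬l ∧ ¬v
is never true.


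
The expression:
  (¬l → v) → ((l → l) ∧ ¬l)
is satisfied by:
  {l: False}


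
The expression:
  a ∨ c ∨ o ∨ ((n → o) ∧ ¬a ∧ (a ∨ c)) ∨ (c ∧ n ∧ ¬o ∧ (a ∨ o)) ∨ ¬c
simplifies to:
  True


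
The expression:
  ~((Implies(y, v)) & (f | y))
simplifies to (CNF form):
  (y | ~f) & (y | ~y) & (~f | ~v) & (~v | ~y)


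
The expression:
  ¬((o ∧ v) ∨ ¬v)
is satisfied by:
  {v: True, o: False}


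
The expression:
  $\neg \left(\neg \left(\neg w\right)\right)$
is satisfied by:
  {w: False}


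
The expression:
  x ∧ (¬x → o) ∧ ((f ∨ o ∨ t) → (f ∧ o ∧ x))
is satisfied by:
  {f: True, o: True, x: True, t: False}
  {t: True, f: True, o: True, x: True}
  {x: True, t: False, o: False, f: False}


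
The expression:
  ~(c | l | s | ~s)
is never true.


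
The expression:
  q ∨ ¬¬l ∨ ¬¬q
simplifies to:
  l ∨ q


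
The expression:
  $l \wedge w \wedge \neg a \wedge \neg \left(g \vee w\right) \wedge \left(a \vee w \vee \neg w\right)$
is never true.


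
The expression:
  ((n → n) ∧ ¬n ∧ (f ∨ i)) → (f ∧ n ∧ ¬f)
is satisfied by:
  {n: True, i: False, f: False}
  {f: True, n: True, i: False}
  {n: True, i: True, f: False}
  {f: True, n: True, i: True}
  {f: False, i: False, n: False}


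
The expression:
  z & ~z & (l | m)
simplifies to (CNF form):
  False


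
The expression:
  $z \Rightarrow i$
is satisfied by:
  {i: True, z: False}
  {z: False, i: False}
  {z: True, i: True}


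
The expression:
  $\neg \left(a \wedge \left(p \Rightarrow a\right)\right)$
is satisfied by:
  {a: False}


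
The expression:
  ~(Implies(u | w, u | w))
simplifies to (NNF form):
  False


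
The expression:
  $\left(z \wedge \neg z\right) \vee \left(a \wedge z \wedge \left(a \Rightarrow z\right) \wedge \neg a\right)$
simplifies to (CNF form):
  $\text{False}$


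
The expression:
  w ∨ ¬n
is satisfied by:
  {w: True, n: False}
  {n: False, w: False}
  {n: True, w: True}


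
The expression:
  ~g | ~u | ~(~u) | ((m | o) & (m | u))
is always true.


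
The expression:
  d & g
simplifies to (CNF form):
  d & g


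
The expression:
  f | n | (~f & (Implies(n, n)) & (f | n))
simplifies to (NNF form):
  f | n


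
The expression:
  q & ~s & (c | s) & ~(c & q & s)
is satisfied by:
  {c: True, q: True, s: False}


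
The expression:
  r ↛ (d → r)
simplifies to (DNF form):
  False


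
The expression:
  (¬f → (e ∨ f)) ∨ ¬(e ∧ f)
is always true.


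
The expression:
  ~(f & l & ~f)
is always true.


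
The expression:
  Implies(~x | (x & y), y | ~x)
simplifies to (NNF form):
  True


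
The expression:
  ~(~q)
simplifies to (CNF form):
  q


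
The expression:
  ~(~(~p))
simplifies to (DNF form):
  ~p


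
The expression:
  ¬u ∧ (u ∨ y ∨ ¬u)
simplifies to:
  ¬u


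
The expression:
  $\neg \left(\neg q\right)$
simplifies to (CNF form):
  $q$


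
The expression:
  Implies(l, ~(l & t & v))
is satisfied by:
  {l: False, v: False, t: False}
  {t: True, l: False, v: False}
  {v: True, l: False, t: False}
  {t: True, v: True, l: False}
  {l: True, t: False, v: False}
  {t: True, l: True, v: False}
  {v: True, l: True, t: False}


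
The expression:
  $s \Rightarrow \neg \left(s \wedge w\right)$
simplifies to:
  $\neg s \vee \neg w$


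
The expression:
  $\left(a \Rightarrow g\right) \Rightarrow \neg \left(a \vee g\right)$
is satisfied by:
  {g: False}


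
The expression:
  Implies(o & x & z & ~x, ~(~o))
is always true.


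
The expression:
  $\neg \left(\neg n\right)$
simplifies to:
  $n$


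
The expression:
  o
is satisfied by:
  {o: True}


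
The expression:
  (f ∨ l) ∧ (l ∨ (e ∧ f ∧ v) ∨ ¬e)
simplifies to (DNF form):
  l ∨ (f ∧ v) ∨ (f ∧ ¬e)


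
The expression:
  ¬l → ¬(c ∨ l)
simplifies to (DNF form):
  l ∨ ¬c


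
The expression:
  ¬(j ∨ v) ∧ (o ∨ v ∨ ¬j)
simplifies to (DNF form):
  ¬j ∧ ¬v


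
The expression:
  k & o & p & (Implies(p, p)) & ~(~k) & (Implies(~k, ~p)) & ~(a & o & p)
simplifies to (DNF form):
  k & o & p & ~a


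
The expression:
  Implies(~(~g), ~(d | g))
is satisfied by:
  {g: False}


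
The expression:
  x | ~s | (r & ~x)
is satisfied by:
  {r: True, x: True, s: False}
  {r: True, s: False, x: False}
  {x: True, s: False, r: False}
  {x: False, s: False, r: False}
  {r: True, x: True, s: True}
  {r: True, s: True, x: False}
  {x: True, s: True, r: False}


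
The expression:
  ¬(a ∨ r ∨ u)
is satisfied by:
  {u: False, r: False, a: False}


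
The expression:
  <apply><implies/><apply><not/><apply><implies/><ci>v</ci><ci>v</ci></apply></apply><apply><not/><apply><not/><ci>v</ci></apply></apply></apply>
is always true.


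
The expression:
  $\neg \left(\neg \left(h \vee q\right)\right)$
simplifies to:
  $h \vee q$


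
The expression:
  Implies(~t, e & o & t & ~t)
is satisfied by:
  {t: True}


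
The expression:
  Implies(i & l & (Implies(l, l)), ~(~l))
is always true.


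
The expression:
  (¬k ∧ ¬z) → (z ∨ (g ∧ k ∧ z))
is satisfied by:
  {k: True, z: True}
  {k: True, z: False}
  {z: True, k: False}


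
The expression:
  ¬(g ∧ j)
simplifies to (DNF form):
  ¬g ∨ ¬j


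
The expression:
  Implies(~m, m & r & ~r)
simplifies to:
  m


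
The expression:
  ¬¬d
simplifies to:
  d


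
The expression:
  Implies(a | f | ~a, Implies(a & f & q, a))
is always true.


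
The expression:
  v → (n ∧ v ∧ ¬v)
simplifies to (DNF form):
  ¬v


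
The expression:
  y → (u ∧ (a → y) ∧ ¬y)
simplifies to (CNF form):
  ¬y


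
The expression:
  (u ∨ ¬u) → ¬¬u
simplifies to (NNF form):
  u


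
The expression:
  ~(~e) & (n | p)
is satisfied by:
  {n: True, p: True, e: True}
  {n: True, e: True, p: False}
  {p: True, e: True, n: False}


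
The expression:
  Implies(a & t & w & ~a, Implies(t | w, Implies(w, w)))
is always true.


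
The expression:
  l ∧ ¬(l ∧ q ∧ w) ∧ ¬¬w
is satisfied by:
  {w: True, l: True, q: False}


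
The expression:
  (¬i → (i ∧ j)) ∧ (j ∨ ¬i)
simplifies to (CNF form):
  i ∧ j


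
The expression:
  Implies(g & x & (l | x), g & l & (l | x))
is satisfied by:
  {l: True, g: False, x: False}
  {g: False, x: False, l: False}
  {x: True, l: True, g: False}
  {x: True, g: False, l: False}
  {l: True, g: True, x: False}
  {g: True, l: False, x: False}
  {x: True, g: True, l: True}


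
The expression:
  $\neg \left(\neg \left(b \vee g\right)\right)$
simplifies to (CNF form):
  $b \vee g$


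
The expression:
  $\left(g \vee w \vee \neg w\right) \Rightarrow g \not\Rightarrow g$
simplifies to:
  $\text{False}$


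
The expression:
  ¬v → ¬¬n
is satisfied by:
  {n: True, v: True}
  {n: True, v: False}
  {v: True, n: False}


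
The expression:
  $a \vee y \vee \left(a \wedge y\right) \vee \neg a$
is always true.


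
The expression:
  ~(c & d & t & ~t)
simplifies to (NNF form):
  True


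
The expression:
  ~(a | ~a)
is never true.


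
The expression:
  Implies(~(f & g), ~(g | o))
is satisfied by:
  {f: True, o: False, g: False}
  {f: False, o: False, g: False}
  {g: True, f: True, o: False}
  {o: True, g: True, f: True}


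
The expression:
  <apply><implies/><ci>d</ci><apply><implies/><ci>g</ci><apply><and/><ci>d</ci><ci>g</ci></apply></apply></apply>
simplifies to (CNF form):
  <true/>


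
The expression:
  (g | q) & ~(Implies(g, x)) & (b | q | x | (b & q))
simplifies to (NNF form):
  g & ~x & (b | q)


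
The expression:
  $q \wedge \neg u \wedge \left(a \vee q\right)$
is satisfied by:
  {q: True, u: False}


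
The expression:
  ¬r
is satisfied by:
  {r: False}


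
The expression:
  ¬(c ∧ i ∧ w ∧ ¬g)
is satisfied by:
  {g: True, w: False, c: False, i: False}
  {g: False, w: False, c: False, i: False}
  {i: True, g: True, w: False, c: False}
  {i: True, g: False, w: False, c: False}
  {g: True, c: True, i: False, w: False}
  {c: True, i: False, w: False, g: False}
  {i: True, c: True, g: True, w: False}
  {i: True, c: True, g: False, w: False}
  {g: True, w: True, i: False, c: False}
  {w: True, i: False, c: False, g: False}
  {g: True, i: True, w: True, c: False}
  {i: True, w: True, g: False, c: False}
  {g: True, c: True, w: True, i: False}
  {c: True, w: True, i: False, g: False}
  {i: True, c: True, w: True, g: True}


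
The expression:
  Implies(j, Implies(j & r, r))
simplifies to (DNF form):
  True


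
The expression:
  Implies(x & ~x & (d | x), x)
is always true.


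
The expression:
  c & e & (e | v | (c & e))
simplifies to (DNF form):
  c & e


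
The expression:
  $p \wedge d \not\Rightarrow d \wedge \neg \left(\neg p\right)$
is never true.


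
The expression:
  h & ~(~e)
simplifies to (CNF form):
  e & h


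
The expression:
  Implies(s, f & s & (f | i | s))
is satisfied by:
  {f: True, s: False}
  {s: False, f: False}
  {s: True, f: True}


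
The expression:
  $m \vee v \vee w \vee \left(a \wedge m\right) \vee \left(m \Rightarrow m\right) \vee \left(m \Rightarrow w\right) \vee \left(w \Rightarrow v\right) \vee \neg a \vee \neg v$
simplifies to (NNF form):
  $\text{True}$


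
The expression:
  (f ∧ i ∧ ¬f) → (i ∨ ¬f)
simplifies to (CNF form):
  True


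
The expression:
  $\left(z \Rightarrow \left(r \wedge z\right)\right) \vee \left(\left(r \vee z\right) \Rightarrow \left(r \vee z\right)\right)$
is always true.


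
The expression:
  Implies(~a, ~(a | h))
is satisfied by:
  {a: True, h: False}
  {h: False, a: False}
  {h: True, a: True}


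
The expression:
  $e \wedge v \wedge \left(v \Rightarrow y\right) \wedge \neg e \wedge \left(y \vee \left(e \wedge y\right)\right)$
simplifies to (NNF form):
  $\text{False}$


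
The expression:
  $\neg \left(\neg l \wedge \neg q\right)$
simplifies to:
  $l \vee q$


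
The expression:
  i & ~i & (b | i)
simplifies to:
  False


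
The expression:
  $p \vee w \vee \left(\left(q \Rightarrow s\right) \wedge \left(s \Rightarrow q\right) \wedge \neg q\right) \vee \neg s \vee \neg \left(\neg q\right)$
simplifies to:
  $p \vee q \vee w \vee \neg s$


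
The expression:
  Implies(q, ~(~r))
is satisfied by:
  {r: True, q: False}
  {q: False, r: False}
  {q: True, r: True}


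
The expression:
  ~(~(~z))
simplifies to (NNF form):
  ~z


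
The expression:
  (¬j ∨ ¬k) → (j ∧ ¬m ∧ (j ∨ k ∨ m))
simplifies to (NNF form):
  j ∧ (k ∨ ¬m)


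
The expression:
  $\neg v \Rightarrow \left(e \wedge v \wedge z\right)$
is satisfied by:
  {v: True}


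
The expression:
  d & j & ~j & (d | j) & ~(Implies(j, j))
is never true.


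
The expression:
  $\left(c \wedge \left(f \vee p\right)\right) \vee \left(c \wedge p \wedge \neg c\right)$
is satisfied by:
  {c: True, p: True, f: True}
  {c: True, p: True, f: False}
  {c: True, f: True, p: False}


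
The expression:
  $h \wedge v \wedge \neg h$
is never true.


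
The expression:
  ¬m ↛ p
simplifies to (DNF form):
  p ∨ ¬m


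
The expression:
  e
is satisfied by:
  {e: True}


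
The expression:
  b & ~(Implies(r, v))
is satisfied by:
  {r: True, b: True, v: False}


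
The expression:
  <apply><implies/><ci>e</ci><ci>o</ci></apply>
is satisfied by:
  {o: True, e: False}
  {e: False, o: False}
  {e: True, o: True}


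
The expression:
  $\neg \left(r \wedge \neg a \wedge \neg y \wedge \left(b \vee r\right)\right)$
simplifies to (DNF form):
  $a \vee y \vee \neg r$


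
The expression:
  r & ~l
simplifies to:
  r & ~l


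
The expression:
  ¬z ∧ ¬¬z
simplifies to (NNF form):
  False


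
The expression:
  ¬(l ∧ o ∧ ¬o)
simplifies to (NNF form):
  True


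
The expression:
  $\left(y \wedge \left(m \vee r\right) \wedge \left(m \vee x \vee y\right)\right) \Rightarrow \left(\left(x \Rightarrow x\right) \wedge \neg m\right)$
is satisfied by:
  {m: False, y: False}
  {y: True, m: False}
  {m: True, y: False}


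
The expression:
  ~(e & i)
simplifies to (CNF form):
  ~e | ~i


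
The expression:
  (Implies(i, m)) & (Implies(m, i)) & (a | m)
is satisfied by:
  {i: True, m: True, a: True}
  {i: True, m: True, a: False}
  {a: True, i: False, m: False}


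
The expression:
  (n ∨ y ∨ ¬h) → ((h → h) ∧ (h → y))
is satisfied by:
  {y: True, h: False, n: False}
  {h: False, n: False, y: False}
  {y: True, n: True, h: False}
  {n: True, h: False, y: False}
  {y: True, h: True, n: False}
  {h: True, y: False, n: False}
  {y: True, n: True, h: True}


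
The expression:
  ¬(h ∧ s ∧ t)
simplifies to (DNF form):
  ¬h ∨ ¬s ∨ ¬t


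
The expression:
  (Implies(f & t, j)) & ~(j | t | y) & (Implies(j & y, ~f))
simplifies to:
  ~j & ~t & ~y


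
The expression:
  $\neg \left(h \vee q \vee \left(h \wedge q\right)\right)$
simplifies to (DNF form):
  $\neg h \wedge \neg q$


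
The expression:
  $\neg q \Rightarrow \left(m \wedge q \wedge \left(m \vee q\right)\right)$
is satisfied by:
  {q: True}


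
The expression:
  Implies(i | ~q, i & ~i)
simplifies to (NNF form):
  q & ~i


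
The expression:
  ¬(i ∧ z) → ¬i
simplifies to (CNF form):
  z ∨ ¬i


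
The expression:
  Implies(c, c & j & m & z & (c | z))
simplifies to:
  ~c | (j & m & z)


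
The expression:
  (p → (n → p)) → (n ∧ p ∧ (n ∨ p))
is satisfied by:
  {p: True, n: True}


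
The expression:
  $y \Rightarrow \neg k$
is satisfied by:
  {k: False, y: False}
  {y: True, k: False}
  {k: True, y: False}


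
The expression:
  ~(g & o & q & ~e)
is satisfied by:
  {e: True, g: False, q: False, o: False}
  {o: False, g: False, e: False, q: False}
  {o: True, e: True, g: False, q: False}
  {o: True, g: False, e: False, q: False}
  {q: True, e: True, o: False, g: False}
  {q: True, o: False, g: False, e: False}
  {q: True, o: True, e: True, g: False}
  {q: True, o: True, g: False, e: False}
  {e: True, g: True, q: False, o: False}
  {g: True, q: False, e: False, o: False}
  {o: True, g: True, e: True, q: False}
  {o: True, g: True, q: False, e: False}
  {e: True, g: True, q: True, o: False}
  {g: True, q: True, o: False, e: False}
  {o: True, g: True, q: True, e: True}


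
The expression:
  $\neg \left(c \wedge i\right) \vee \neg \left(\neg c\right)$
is always true.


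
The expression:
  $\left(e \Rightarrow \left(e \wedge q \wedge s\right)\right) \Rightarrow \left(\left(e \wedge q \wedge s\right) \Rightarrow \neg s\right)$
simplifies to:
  $\neg e \vee \neg q \vee \neg s$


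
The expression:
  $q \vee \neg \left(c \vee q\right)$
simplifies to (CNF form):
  $q \vee \neg c$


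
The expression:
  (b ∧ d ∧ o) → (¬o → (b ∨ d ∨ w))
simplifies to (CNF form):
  True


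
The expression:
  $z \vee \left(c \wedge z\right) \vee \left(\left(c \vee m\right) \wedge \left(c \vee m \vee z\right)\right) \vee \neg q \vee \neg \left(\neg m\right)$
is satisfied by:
  {c: True, m: True, z: True, q: False}
  {c: True, m: True, z: False, q: False}
  {c: True, z: True, q: False, m: False}
  {c: True, z: False, q: False, m: False}
  {m: True, z: True, q: False, c: False}
  {m: True, z: False, q: False, c: False}
  {z: True, m: False, q: False, c: False}
  {z: False, m: False, q: False, c: False}
  {c: True, m: True, q: True, z: True}
  {c: True, m: True, q: True, z: False}
  {c: True, q: True, z: True, m: False}
  {c: True, q: True, z: False, m: False}
  {q: True, m: True, z: True, c: False}
  {q: True, m: True, z: False, c: False}
  {q: True, z: True, m: False, c: False}


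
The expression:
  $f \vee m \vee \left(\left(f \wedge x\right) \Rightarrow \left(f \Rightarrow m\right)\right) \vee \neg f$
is always true.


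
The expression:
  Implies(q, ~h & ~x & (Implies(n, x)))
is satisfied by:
  {x: False, n: False, q: False, h: False}
  {h: True, x: False, n: False, q: False}
  {n: True, h: False, x: False, q: False}
  {h: True, n: True, x: False, q: False}
  {x: True, h: False, n: False, q: False}
  {h: True, x: True, n: False, q: False}
  {n: True, x: True, h: False, q: False}
  {h: True, n: True, x: True, q: False}
  {q: True, h: False, x: False, n: False}


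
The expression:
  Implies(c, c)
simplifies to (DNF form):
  True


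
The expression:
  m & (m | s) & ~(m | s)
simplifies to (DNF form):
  False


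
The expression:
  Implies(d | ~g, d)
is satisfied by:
  {d: True, g: True}
  {d: True, g: False}
  {g: True, d: False}


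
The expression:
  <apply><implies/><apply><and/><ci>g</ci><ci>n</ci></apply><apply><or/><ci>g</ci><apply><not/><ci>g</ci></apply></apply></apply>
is always true.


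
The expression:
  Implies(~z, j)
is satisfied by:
  {z: True, j: True}
  {z: True, j: False}
  {j: True, z: False}


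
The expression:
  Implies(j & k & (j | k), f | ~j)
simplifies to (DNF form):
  f | ~j | ~k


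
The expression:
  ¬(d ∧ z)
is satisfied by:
  {z: False, d: False}
  {d: True, z: False}
  {z: True, d: False}


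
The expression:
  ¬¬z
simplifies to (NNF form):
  z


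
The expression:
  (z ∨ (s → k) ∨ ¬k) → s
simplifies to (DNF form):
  s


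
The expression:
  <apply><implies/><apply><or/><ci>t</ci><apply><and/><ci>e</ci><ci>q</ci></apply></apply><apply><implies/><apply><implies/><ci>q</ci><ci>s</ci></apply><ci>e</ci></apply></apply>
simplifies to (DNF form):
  <apply><or/><ci>e</ci><apply><not/><ci>t</ci></apply><apply><and/><ci>q</ci><apply><not/><ci>s</ci></apply></apply></apply>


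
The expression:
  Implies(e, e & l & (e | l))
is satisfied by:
  {l: True, e: False}
  {e: False, l: False}
  {e: True, l: True}


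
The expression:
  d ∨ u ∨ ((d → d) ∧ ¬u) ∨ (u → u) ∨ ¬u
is always true.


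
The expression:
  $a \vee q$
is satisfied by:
  {a: True, q: True}
  {a: True, q: False}
  {q: True, a: False}


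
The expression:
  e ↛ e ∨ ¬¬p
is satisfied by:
  {p: True}


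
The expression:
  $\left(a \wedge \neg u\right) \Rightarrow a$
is always true.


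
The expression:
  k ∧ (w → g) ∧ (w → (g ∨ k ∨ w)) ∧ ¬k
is never true.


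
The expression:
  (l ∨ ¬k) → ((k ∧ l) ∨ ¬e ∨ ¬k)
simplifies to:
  True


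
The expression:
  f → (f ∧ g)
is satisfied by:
  {g: True, f: False}
  {f: False, g: False}
  {f: True, g: True}


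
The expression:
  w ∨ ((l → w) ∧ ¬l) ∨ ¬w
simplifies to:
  True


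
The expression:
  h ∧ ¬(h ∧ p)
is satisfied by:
  {h: True, p: False}


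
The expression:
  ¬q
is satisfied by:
  {q: False}


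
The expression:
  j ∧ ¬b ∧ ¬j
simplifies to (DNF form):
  False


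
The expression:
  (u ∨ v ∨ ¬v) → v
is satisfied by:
  {v: True}


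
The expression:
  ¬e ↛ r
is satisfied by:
  {r: True, e: False}
  {e: False, r: False}
  {e: True, r: True}


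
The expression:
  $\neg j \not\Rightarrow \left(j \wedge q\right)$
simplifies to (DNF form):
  $\neg j$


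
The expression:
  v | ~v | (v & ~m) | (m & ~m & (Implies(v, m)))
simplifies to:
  True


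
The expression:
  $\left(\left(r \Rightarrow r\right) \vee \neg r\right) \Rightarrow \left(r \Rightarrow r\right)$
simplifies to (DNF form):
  $\text{True}$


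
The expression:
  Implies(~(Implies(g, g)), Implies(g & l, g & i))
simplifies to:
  True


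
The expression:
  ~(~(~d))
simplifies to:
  ~d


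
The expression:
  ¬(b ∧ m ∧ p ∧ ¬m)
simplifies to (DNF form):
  True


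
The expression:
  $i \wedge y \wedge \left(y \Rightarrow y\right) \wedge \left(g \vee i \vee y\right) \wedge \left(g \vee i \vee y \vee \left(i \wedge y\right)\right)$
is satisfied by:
  {i: True, y: True}


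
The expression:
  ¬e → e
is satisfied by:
  {e: True}


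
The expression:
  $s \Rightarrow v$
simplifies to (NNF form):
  $v \vee \neg s$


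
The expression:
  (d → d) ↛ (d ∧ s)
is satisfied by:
  {s: False, d: False}
  {d: True, s: False}
  {s: True, d: False}


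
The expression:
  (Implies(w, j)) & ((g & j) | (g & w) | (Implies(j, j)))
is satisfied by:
  {j: True, w: False}
  {w: False, j: False}
  {w: True, j: True}


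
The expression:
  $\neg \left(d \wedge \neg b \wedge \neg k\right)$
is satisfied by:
  {b: True, k: True, d: False}
  {b: True, k: False, d: False}
  {k: True, b: False, d: False}
  {b: False, k: False, d: False}
  {b: True, d: True, k: True}
  {b: True, d: True, k: False}
  {d: True, k: True, b: False}


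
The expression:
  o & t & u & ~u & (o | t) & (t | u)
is never true.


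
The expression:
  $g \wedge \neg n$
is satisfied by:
  {g: True, n: False}


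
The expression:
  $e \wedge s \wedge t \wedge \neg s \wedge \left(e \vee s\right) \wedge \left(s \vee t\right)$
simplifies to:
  $\text{False}$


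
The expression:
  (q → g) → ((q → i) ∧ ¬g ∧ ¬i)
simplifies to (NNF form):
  ¬g ∧ (q ∨ ¬i)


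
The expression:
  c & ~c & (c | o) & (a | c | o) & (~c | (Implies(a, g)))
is never true.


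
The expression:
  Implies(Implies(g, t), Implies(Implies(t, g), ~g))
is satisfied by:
  {g: False, t: False}
  {t: True, g: False}
  {g: True, t: False}


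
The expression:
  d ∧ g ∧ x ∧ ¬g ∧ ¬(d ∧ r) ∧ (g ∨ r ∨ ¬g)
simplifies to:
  False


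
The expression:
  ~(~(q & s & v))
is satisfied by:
  {s: True, q: True, v: True}


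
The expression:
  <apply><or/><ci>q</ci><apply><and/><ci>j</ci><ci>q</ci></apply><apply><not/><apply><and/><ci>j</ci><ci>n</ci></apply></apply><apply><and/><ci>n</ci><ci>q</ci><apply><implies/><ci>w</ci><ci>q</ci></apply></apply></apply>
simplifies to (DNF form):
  <apply><or/><ci>q</ci><apply><not/><ci>j</ci></apply><apply><not/><ci>n</ci></apply></apply>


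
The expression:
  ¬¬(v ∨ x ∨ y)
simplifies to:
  v ∨ x ∨ y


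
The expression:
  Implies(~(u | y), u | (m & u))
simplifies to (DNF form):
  u | y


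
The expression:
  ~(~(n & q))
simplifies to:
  n & q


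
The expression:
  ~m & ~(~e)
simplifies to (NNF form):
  e & ~m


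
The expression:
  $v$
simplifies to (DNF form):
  $v$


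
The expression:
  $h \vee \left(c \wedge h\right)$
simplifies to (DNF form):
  $h$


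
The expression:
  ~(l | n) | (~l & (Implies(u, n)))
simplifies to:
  ~l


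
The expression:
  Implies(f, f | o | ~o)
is always true.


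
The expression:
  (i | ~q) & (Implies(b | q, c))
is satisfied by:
  {i: True, c: True, b: False, q: False}
  {c: True, i: False, b: False, q: False}
  {i: True, c: True, b: True, q: False}
  {c: True, b: True, i: False, q: False}
  {i: True, b: False, c: False, q: False}
  {i: False, b: False, c: False, q: False}
  {q: True, i: True, c: True, b: False}
  {q: True, i: True, c: True, b: True}


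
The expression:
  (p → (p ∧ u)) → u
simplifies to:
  p ∨ u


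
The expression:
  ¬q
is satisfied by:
  {q: False}


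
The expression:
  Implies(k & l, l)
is always true.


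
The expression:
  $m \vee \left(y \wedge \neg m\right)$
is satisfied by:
  {y: True, m: True}
  {y: True, m: False}
  {m: True, y: False}


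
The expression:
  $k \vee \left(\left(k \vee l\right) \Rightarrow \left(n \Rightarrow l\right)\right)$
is always true.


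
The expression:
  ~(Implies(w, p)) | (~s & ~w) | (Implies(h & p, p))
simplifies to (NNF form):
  True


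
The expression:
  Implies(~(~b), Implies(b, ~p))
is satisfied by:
  {p: False, b: False}
  {b: True, p: False}
  {p: True, b: False}


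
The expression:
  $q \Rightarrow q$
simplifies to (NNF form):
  $\text{True}$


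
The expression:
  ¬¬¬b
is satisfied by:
  {b: False}


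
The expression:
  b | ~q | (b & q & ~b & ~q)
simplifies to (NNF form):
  b | ~q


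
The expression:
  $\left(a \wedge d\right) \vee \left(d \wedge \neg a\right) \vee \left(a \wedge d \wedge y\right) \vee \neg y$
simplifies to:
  $d \vee \neg y$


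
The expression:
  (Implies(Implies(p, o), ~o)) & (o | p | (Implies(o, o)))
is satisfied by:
  {o: False}


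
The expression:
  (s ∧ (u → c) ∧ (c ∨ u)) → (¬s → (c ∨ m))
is always true.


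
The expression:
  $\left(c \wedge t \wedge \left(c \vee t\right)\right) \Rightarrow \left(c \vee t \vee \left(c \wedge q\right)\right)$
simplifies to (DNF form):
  $\text{True}$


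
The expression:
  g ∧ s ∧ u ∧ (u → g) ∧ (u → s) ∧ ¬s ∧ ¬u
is never true.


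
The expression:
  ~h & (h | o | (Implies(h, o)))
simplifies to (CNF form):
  ~h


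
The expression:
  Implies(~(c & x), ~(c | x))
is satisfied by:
  {c: False, x: False}
  {x: True, c: True}


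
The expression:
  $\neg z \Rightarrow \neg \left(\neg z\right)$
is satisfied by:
  {z: True}


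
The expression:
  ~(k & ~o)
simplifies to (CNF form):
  o | ~k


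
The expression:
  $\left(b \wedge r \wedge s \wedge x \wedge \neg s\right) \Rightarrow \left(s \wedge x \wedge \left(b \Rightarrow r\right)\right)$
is always true.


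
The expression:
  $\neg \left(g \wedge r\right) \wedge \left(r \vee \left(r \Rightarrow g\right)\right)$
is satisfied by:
  {g: False, r: False}
  {r: True, g: False}
  {g: True, r: False}


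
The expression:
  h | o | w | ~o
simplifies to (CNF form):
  True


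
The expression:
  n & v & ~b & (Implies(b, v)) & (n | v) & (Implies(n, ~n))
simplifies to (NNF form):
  False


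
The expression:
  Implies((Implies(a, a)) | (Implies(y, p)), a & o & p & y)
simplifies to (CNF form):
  a & o & p & y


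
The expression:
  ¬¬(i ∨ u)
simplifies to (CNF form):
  i ∨ u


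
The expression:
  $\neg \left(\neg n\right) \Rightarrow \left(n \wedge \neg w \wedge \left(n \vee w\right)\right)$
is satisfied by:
  {w: False, n: False}
  {n: True, w: False}
  {w: True, n: False}


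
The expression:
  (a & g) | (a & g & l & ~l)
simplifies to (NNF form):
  a & g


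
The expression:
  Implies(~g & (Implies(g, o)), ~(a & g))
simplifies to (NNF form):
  True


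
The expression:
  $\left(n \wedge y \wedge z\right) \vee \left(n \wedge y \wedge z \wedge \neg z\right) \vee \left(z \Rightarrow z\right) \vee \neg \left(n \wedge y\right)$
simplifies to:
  $\text{True}$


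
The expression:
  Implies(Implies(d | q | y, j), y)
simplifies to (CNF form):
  (y | ~j) & (d | q | y) & (d | y | ~j) & (q | y | ~j)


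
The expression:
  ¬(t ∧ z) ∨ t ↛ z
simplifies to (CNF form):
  ¬t ∨ ¬z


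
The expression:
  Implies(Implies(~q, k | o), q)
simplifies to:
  q | (~k & ~o)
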